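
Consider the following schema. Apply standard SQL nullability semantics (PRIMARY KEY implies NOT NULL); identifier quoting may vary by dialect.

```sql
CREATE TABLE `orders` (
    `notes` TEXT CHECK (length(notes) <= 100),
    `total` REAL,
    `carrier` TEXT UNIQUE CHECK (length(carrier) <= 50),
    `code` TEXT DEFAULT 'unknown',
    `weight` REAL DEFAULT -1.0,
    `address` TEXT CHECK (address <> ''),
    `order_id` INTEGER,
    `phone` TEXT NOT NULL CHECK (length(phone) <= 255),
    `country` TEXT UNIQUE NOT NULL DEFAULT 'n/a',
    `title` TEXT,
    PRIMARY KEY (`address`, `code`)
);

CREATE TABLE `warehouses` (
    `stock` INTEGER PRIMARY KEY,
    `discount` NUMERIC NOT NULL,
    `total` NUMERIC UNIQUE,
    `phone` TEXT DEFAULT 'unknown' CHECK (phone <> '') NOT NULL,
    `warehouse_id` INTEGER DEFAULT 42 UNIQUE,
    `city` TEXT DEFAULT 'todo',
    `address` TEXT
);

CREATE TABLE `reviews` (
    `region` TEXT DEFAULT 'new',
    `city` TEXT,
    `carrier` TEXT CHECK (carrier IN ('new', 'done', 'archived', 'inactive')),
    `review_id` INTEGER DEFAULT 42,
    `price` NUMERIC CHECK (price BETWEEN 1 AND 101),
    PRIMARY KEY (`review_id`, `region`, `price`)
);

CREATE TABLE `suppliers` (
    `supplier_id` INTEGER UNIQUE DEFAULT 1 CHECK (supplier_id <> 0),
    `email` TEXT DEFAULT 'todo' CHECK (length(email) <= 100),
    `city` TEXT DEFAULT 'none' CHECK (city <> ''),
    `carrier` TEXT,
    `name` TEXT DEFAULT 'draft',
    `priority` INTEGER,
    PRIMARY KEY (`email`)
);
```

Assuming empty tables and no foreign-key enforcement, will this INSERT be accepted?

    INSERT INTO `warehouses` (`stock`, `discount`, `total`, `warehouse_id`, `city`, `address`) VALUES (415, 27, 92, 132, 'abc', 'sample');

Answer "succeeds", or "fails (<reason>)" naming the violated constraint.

NOT NULL columns: discount is supplied; phone defaults to 'unknown'; stock is supplied.
No constraint is violated.

succeeds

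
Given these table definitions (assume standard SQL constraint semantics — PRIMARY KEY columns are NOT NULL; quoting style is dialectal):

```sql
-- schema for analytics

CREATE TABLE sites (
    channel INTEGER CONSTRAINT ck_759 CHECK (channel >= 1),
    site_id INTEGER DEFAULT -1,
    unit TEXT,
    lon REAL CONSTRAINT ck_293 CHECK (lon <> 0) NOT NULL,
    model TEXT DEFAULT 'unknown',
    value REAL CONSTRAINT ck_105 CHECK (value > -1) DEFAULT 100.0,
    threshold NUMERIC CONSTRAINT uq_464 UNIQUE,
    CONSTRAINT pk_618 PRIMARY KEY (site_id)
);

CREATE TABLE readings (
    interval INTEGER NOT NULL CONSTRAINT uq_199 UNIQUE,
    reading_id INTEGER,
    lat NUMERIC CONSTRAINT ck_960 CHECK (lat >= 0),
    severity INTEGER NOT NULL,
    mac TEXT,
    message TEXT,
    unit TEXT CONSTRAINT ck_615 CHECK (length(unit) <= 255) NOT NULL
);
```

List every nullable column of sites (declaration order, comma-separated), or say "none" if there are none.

channel, unit, model, value, threshold

- channel: CHECK does not forbid NULL (a CHECK constraint passes when its expression is NULL) → nullable.
- site_id: part of the PRIMARY KEY, which implies NOT NULL → not nullable.
- unit: no NOT NULL constraint applies → nullable.
- lon: declared NOT NULL → not nullable.
- model: DEFAULT only fills an omitted column; an explicit NULL is still allowed → nullable.
- value: CHECK does not forbid NULL (a CHECK constraint passes when its expression is NULL) → nullable.
- threshold: UNIQUE does not imply NOT NULL → nullable.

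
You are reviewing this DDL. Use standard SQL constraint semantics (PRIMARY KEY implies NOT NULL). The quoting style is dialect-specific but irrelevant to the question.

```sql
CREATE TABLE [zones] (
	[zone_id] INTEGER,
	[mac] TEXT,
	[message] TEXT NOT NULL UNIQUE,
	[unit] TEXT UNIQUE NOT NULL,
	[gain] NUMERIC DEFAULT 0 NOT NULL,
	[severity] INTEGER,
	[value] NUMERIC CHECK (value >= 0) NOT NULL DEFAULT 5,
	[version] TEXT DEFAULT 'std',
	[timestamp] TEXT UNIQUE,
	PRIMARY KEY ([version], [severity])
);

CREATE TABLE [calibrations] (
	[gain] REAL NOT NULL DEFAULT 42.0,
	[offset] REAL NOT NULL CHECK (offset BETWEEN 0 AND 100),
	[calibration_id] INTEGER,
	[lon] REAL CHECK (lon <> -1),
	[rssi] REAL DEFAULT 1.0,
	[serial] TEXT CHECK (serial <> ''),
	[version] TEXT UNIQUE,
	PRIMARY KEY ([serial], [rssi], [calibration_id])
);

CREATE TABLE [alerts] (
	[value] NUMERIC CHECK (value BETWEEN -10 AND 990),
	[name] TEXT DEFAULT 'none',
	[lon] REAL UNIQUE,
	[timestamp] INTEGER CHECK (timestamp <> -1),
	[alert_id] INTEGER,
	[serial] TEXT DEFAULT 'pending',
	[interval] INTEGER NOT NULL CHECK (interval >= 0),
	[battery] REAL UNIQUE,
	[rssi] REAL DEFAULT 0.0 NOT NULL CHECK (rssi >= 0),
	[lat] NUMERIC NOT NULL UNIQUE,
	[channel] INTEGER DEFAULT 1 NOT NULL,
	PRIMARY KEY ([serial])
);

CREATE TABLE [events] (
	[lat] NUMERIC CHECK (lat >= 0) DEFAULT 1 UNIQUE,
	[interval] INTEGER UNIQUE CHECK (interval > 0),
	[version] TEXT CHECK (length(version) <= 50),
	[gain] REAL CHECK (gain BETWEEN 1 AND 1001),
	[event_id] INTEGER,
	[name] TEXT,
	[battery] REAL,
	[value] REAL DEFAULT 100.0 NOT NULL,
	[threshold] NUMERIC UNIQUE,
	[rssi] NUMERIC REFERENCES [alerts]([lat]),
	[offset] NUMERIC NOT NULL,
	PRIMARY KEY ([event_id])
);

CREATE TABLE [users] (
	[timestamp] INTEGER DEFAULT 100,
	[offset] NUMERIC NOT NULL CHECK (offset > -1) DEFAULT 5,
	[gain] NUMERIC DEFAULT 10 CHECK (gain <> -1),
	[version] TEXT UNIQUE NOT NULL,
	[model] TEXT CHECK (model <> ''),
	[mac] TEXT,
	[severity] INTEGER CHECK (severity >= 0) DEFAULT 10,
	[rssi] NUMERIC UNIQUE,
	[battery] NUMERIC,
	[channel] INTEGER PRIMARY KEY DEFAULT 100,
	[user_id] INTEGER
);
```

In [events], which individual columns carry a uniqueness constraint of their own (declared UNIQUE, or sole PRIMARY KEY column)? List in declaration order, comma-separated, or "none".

lat, interval, event_id, threshold

- lat: declared UNIQUE → unique.
- interval: declared UNIQUE → unique.
- version: no UNIQUE or single-column PK constraint.
- gain: no UNIQUE or single-column PK constraint.
- event_id: single-column PRIMARY KEY → unique.
- name: no UNIQUE or single-column PK constraint.
- battery: no UNIQUE or single-column PK constraint.
- value: no UNIQUE or single-column PK constraint.
- threshold: declared UNIQUE → unique.
- rssi: no UNIQUE or single-column PK constraint.
- offset: no UNIQUE or single-column PK constraint.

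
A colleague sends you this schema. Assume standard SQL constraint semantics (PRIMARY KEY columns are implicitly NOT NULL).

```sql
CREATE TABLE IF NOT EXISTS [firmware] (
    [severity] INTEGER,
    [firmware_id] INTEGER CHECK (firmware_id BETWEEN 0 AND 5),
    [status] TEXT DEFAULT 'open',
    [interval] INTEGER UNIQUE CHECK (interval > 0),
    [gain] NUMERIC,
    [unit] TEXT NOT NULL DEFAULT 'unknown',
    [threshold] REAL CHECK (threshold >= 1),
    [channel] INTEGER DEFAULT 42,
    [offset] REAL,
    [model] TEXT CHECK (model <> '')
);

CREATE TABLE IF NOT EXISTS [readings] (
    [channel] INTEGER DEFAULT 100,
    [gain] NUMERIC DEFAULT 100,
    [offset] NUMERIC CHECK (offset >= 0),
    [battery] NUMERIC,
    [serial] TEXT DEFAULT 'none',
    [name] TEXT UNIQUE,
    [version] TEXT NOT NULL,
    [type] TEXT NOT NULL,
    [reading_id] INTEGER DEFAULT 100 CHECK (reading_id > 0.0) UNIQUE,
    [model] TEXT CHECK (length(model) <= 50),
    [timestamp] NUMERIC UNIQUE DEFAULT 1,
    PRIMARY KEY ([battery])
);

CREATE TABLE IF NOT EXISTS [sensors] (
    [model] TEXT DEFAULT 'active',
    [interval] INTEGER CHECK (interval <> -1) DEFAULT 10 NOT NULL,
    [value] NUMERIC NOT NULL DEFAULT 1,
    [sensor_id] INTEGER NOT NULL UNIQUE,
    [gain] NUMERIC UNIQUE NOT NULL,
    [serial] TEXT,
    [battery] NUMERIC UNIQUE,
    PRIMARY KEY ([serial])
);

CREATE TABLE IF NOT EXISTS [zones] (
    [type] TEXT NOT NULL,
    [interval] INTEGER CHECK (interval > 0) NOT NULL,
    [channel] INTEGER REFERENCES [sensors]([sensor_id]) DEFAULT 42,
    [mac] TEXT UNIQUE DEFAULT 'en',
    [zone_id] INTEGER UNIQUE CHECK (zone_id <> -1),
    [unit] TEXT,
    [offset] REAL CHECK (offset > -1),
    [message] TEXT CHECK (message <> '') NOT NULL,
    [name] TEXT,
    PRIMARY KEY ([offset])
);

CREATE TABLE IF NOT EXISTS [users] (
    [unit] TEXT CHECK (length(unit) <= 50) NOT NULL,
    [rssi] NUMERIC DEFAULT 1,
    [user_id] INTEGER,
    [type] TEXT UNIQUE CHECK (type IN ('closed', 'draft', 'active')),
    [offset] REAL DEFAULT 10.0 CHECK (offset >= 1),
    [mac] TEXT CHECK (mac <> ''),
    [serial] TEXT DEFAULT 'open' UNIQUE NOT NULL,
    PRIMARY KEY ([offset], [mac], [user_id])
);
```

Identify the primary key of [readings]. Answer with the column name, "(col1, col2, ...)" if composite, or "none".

battery

battery is declared PRIMARY KEY as a table-level PRIMARY KEY clause.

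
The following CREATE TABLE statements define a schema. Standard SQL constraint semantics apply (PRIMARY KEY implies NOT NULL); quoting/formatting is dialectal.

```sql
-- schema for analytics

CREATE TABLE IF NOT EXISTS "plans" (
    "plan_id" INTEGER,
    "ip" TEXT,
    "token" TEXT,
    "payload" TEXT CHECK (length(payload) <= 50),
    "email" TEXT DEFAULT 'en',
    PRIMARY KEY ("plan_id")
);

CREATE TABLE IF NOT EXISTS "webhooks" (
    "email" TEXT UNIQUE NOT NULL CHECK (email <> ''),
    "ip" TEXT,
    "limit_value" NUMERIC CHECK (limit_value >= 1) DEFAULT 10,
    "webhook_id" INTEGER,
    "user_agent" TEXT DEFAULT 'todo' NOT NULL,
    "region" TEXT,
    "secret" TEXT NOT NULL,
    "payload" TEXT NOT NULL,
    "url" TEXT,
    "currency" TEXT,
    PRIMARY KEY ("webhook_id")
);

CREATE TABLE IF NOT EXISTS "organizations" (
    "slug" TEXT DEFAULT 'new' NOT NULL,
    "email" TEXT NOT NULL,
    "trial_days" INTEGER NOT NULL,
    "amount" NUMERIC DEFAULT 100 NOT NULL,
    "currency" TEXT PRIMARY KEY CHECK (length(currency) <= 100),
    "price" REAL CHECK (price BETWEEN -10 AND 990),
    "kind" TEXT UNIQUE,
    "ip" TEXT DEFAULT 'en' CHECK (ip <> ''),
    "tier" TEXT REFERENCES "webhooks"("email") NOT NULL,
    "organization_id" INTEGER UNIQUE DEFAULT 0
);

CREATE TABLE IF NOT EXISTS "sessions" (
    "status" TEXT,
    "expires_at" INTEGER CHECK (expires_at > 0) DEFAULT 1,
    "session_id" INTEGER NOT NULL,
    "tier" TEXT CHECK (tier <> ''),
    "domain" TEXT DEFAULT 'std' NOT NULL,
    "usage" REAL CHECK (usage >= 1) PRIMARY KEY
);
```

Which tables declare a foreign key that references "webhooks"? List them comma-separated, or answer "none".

- organizations.tier references webhooks(email).

organizations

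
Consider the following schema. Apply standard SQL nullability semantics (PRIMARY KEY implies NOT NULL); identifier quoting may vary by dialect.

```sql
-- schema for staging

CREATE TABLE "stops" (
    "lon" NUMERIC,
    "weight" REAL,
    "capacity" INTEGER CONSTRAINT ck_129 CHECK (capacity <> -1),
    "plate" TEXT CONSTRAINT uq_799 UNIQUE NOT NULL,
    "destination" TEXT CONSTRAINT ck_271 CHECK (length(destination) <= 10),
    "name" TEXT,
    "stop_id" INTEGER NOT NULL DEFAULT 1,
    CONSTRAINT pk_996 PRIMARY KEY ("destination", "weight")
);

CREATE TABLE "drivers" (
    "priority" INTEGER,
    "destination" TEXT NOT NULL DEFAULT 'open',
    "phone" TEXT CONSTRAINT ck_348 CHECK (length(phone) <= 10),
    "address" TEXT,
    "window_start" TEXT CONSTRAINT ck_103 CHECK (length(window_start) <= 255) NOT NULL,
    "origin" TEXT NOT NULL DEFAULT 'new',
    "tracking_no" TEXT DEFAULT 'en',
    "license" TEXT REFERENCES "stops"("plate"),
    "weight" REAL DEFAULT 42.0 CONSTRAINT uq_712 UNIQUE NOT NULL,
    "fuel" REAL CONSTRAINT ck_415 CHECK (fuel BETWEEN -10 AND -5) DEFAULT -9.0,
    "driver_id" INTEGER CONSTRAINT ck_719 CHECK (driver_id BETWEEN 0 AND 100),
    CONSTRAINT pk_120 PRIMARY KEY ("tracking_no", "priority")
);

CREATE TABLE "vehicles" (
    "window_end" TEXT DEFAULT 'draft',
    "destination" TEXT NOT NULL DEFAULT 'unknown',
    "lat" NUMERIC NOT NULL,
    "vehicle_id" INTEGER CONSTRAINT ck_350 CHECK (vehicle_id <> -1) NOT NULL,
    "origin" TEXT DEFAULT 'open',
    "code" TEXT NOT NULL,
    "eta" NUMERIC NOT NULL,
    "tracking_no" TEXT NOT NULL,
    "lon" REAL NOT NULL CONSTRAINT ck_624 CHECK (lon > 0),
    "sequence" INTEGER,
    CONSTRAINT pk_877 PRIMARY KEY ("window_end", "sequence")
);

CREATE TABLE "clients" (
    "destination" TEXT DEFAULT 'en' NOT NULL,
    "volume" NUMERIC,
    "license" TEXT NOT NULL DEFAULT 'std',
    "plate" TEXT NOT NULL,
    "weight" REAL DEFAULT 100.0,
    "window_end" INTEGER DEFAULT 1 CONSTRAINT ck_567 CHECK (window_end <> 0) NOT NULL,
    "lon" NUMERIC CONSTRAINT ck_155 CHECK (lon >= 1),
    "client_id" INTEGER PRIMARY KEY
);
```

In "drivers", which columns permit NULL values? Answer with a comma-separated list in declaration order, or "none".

- priority: part of the PRIMARY KEY, which implies NOT NULL → not nullable.
- destination: declared NOT NULL → not nullable.
- phone: CHECK does not forbid NULL (a CHECK constraint passes when its expression is NULL) → nullable.
- address: no NOT NULL constraint applies → nullable.
- window_start: declared NOT NULL → not nullable.
- origin: declared NOT NULL → not nullable.
- tracking_no: part of the PRIMARY KEY, which implies NOT NULL → not nullable.
- license: a foreign key column may be NULL unless separately constrained → nullable.
- weight: declared NOT NULL → not nullable.
- fuel: CHECK does not forbid NULL (a CHECK constraint passes when its expression is NULL) → nullable.
- driver_id: CHECK does not forbid NULL (a CHECK constraint passes when its expression is NULL) → nullable.

phone, address, license, fuel, driver_id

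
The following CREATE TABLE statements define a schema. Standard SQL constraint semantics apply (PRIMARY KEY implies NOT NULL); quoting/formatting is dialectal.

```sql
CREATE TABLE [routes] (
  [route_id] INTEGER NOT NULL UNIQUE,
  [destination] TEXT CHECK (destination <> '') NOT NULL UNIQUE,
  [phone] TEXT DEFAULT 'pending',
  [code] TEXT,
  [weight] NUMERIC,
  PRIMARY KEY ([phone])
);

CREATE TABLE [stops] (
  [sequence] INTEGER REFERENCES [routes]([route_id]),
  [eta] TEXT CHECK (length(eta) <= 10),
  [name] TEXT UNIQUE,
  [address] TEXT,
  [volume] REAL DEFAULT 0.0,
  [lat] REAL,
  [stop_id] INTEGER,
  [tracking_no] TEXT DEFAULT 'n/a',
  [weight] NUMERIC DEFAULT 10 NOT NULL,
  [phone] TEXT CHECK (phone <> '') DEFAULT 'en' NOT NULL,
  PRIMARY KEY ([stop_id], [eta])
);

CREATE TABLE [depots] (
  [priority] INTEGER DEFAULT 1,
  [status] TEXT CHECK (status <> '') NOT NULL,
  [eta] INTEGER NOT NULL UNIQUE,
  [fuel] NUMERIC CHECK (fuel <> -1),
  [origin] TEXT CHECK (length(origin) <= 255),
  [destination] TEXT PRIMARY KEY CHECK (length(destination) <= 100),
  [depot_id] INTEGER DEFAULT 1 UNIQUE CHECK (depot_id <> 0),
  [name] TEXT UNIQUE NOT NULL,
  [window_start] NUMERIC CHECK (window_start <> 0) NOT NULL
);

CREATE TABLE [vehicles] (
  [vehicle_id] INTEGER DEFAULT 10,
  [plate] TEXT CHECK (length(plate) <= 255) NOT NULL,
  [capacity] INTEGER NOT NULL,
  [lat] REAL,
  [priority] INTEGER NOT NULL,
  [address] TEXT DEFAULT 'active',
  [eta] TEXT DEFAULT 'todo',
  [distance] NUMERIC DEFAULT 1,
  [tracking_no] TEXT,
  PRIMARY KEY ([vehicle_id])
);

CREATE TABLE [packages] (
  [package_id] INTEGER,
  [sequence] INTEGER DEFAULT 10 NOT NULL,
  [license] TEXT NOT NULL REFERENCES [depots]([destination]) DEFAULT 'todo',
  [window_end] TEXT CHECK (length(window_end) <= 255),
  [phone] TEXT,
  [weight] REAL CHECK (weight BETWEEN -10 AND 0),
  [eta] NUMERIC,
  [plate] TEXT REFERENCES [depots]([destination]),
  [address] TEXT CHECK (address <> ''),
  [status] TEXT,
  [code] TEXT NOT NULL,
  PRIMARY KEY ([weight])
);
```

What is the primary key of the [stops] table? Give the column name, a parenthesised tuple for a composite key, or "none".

(stop_id, eta)

A table-level PRIMARY KEY clause names 2 columns: stop_id, eta.
This is a composite key — the combination is unique, not each column individually.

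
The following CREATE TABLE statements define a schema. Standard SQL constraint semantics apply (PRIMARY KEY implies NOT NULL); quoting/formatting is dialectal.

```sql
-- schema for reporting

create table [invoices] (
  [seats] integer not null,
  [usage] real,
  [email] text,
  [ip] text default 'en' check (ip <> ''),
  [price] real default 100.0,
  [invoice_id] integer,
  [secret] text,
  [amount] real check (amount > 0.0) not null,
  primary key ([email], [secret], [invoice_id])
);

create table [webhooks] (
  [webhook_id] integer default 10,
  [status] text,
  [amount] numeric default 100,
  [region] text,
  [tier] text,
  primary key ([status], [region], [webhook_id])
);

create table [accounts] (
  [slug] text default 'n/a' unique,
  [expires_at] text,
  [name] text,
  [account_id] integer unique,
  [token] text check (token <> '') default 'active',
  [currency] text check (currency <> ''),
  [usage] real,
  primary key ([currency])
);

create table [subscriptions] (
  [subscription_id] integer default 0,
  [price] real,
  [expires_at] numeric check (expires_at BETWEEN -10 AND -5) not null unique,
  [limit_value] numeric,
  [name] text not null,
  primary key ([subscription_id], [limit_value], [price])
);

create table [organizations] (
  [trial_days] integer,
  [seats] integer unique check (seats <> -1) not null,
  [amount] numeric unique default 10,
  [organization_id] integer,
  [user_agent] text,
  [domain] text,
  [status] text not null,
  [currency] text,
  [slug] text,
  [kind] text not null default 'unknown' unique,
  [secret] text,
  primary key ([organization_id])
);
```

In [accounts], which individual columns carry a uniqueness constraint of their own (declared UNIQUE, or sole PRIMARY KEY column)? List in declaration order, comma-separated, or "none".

- slug: declared UNIQUE → unique.
- expires_at: no UNIQUE or single-column PK constraint.
- name: no UNIQUE or single-column PK constraint.
- account_id: declared UNIQUE → unique.
- token: no UNIQUE or single-column PK constraint.
- currency: single-column PRIMARY KEY → unique.
- usage: no UNIQUE or single-column PK constraint.

slug, account_id, currency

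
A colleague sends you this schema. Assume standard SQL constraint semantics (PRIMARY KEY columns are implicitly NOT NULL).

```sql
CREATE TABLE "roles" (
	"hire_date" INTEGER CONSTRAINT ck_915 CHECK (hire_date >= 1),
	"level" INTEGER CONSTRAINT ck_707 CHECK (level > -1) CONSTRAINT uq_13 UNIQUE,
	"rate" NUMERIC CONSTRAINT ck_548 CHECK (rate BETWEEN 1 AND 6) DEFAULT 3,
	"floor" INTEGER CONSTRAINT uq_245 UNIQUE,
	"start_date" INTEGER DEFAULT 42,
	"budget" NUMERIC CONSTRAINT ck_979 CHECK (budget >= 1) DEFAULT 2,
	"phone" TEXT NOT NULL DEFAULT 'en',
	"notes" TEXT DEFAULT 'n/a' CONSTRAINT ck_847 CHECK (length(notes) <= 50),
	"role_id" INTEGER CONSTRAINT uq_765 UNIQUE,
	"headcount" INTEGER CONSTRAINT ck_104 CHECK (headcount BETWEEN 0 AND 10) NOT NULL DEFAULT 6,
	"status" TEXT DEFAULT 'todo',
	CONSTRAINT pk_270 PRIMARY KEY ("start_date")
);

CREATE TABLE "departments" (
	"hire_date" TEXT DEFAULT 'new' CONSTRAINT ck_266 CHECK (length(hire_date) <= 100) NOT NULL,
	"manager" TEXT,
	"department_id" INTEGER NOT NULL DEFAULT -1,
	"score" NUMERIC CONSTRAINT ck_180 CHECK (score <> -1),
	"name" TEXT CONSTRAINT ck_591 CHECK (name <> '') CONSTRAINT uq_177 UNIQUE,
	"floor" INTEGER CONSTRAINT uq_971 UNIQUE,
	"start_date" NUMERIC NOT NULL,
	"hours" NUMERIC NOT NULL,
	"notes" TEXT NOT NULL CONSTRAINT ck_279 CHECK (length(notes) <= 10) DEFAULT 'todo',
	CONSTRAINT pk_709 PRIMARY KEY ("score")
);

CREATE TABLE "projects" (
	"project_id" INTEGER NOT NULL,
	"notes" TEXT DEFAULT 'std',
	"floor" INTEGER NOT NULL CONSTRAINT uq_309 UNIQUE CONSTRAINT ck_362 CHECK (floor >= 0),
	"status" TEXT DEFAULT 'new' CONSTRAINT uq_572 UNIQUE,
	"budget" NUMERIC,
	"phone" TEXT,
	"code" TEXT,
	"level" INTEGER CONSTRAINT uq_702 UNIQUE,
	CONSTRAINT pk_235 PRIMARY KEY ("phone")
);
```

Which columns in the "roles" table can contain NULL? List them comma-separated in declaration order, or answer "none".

- hire_date: CHECK does not forbid NULL (a CHECK constraint passes when its expression is NULL) → nullable.
- level: CHECK does not forbid NULL (a CHECK constraint passes when its expression is NULL) → nullable.
- rate: CHECK does not forbid NULL (a CHECK constraint passes when its expression is NULL) → nullable.
- floor: UNIQUE does not imply NOT NULL → nullable.
- start_date: part of the PRIMARY KEY, which implies NOT NULL → not nullable.
- budget: CHECK does not forbid NULL (a CHECK constraint passes when its expression is NULL) → nullable.
- phone: declared NOT NULL → not nullable.
- notes: CHECK does not forbid NULL (a CHECK constraint passes when its expression is NULL) → nullable.
- role_id: UNIQUE does not imply NOT NULL → nullable.
- headcount: declared NOT NULL → not nullable.
- status: DEFAULT only fills an omitted column; an explicit NULL is still allowed → nullable.

hire_date, level, rate, floor, budget, notes, role_id, status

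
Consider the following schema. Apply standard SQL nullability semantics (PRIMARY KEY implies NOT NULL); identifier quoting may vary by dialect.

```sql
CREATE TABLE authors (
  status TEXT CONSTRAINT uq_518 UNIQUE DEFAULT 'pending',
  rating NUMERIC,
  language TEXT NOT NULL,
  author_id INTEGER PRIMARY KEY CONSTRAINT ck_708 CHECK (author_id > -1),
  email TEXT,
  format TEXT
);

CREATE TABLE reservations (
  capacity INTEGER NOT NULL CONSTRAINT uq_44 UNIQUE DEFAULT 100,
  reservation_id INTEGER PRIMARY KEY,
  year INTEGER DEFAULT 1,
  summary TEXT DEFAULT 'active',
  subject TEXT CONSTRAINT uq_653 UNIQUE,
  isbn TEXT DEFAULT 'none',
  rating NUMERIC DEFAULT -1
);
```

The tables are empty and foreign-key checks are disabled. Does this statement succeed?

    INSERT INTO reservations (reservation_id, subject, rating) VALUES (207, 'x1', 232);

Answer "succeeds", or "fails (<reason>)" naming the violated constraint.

succeeds

NOT NULL columns: capacity defaults to 100; reservation_id is supplied.
No constraint is violated.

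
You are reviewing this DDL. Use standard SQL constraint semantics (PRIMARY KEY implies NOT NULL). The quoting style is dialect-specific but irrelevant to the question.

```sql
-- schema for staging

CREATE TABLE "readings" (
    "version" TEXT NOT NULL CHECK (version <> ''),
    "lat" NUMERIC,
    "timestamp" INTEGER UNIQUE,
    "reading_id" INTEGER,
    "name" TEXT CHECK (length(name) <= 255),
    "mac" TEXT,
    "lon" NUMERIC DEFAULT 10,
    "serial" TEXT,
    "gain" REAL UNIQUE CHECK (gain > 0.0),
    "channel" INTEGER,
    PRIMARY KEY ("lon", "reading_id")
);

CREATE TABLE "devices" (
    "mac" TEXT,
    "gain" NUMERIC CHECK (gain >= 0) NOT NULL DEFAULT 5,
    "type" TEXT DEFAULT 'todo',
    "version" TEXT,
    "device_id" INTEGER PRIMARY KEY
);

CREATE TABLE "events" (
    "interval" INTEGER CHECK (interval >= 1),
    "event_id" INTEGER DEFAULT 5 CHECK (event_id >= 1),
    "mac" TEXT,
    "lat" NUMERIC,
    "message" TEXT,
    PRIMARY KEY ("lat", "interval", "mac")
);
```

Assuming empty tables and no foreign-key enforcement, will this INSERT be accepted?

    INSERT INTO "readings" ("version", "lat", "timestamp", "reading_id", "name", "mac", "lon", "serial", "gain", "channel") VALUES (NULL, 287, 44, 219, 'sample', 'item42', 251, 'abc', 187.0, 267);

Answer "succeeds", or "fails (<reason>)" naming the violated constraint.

fails (NOT NULL on version)

version is explicitly set to NULL, but version is declared NOT NULL.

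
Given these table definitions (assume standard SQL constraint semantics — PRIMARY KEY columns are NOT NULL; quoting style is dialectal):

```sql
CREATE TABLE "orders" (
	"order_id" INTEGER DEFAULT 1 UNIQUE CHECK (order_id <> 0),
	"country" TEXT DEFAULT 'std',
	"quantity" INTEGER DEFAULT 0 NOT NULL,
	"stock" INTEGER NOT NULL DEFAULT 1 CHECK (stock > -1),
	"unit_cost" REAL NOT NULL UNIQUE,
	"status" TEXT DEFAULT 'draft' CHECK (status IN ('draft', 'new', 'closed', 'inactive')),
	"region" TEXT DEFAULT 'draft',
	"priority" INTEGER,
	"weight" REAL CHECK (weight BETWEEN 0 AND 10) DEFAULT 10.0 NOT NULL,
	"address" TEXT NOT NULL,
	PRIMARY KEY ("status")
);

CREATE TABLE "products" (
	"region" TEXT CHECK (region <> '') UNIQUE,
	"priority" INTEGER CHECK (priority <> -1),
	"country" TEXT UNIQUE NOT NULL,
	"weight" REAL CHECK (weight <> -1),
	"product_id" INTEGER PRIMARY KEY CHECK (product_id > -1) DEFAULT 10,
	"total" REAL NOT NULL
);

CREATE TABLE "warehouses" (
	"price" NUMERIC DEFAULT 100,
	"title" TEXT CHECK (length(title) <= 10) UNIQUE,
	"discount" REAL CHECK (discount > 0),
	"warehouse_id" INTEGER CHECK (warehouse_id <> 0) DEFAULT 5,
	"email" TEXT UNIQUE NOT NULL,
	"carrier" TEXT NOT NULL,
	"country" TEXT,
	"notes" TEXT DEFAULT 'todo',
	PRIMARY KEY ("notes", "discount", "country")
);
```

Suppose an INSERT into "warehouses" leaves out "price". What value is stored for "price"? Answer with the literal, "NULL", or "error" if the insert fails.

price has an explicit DEFAULT 100.
When the column is omitted from an INSERT, that default is used.

100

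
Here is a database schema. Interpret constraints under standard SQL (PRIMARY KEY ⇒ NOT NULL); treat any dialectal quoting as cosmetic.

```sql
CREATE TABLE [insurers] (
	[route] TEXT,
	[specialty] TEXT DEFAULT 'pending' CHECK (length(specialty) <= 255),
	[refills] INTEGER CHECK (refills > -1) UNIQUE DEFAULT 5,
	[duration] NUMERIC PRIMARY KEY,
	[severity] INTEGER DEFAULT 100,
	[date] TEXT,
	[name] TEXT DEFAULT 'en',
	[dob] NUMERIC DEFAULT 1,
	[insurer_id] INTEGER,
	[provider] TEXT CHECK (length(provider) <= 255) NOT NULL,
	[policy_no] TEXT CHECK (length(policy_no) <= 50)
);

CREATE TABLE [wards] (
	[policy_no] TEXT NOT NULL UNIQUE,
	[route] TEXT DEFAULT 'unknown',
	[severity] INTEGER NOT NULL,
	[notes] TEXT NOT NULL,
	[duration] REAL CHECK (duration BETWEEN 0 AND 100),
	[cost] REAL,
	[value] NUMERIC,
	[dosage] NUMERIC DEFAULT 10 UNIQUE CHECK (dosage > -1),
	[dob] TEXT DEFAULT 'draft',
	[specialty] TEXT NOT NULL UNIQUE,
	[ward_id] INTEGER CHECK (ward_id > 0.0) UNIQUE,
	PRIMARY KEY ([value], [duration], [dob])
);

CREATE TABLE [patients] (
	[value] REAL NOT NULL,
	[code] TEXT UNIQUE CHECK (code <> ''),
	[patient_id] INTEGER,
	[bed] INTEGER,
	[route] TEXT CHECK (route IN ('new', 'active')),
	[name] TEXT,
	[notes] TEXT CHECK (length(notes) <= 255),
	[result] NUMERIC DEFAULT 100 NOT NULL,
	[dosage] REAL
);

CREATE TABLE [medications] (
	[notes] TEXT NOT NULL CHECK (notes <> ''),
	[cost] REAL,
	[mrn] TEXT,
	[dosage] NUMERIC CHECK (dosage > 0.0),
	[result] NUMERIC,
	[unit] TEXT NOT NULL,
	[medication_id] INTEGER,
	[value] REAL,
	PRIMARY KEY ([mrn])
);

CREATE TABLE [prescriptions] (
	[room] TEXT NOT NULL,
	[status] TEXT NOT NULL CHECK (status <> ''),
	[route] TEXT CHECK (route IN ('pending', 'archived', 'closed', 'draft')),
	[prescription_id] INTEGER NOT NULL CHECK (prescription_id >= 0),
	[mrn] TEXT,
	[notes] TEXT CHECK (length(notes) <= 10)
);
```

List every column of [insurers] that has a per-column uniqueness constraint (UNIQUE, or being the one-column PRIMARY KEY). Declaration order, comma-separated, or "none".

- route: no UNIQUE or single-column PK constraint.
- specialty: no UNIQUE or single-column PK constraint.
- refills: declared UNIQUE → unique.
- duration: single-column PRIMARY KEY → unique.
- severity: no UNIQUE or single-column PK constraint.
- date: no UNIQUE or single-column PK constraint.
- name: no UNIQUE or single-column PK constraint.
- dob: no UNIQUE or single-column PK constraint.
- insurer_id: no UNIQUE or single-column PK constraint.
- provider: no UNIQUE or single-column PK constraint.
- policy_no: no UNIQUE or single-column PK constraint.

refills, duration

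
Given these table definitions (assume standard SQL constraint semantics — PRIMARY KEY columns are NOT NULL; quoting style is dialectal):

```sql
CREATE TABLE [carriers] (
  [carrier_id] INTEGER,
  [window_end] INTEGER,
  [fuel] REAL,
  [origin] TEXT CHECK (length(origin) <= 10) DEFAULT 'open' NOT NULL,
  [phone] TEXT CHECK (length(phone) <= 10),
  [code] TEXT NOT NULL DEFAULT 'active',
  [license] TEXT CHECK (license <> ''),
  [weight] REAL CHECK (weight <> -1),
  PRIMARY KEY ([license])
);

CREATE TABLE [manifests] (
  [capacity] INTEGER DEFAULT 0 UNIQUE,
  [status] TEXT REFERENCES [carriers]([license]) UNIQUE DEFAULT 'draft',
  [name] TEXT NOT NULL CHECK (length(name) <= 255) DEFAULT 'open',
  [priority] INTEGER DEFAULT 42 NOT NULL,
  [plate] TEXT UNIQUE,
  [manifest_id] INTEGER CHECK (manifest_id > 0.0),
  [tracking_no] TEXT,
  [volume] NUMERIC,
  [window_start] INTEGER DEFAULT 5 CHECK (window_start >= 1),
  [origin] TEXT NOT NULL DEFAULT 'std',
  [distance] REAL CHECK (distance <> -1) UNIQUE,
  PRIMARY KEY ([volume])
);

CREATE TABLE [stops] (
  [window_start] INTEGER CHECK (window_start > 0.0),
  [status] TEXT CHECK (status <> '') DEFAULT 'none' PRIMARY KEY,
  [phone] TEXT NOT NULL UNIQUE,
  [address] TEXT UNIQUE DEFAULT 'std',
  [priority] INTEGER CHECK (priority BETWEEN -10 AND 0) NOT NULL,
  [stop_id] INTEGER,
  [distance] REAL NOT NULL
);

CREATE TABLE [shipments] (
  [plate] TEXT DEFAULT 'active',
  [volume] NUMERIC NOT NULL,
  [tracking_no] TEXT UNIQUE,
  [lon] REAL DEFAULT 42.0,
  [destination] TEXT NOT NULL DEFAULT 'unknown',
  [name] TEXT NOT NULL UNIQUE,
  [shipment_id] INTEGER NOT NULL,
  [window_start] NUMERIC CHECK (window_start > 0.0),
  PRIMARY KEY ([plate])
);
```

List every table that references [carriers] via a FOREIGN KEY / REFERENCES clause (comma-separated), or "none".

- manifests.status references carriers(license).

manifests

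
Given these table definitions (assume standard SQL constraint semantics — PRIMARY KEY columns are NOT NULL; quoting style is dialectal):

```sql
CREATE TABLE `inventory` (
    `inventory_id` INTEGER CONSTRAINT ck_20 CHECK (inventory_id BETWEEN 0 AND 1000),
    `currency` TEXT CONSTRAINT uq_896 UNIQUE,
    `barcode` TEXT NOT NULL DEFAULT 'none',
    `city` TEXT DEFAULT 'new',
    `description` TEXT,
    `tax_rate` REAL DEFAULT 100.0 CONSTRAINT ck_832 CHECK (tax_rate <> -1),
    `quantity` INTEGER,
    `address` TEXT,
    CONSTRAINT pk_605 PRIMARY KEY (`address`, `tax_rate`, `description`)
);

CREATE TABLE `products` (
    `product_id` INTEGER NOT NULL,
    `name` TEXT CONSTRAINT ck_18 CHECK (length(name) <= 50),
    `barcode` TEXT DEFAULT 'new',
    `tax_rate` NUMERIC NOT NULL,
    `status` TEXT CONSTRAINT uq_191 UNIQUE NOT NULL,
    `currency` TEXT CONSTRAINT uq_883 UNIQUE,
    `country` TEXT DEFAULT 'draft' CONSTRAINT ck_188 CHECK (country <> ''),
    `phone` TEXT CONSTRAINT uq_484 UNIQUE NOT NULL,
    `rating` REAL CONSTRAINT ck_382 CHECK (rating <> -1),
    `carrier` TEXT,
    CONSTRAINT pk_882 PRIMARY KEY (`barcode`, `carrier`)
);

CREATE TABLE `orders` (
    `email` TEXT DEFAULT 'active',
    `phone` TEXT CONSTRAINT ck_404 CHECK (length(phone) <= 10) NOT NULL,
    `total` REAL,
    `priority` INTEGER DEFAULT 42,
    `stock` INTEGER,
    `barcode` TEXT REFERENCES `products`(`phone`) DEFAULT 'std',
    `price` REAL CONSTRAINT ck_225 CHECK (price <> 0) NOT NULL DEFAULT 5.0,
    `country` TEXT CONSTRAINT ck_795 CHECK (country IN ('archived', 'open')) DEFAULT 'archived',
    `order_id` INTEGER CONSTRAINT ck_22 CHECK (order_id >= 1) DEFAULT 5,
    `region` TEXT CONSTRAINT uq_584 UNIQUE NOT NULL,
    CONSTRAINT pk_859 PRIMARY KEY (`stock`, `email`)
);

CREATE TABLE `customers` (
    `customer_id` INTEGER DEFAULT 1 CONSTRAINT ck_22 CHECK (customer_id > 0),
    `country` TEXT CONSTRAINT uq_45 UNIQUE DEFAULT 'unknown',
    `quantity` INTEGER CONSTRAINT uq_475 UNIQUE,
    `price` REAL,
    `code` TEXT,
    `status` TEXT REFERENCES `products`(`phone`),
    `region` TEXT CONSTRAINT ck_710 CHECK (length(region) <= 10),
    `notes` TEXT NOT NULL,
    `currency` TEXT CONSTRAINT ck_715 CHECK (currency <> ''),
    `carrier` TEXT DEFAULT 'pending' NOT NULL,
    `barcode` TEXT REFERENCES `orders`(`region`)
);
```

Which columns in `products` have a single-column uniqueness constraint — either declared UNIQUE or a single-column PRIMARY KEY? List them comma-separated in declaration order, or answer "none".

- product_id: no UNIQUE or single-column PK constraint.
- name: no UNIQUE or single-column PK constraint.
- barcode: part of a composite PRIMARY KEY — only the tuple is unique, not this column on its own.
- tax_rate: no UNIQUE or single-column PK constraint.
- status: declared UNIQUE → unique.
- currency: declared UNIQUE → unique.
- country: no UNIQUE or single-column PK constraint.
- phone: declared UNIQUE → unique.
- rating: no UNIQUE or single-column PK constraint.
- carrier: part of a composite PRIMARY KEY — only the tuple is unique, not this column on its own.

status, currency, phone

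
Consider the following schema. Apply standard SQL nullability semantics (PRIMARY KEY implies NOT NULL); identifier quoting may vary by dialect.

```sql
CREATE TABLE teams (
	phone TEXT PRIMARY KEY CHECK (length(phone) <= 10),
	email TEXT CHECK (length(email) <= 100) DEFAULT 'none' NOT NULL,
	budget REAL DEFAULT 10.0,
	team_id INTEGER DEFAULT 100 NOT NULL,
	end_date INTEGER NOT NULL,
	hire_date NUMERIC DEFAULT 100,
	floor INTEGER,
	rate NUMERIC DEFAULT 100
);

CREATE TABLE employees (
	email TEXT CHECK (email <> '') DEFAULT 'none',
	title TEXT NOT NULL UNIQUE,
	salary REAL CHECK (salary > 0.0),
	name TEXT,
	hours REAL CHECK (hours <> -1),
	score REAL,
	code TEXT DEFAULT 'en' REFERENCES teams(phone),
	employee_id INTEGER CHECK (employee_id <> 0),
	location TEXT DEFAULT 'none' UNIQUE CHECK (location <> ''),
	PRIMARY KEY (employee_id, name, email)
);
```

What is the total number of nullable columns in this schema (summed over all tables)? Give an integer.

9

teams: 4 nullable (budget, hire_date, floor, rate — PK (phone) and explicit NOT NULL columns excluded).
employees: 5 nullable (salary, hours, score, code, location — PK (employee_id, name, email) and explicit NOT NULL columns excluded).
Total: 4 + 5 = 9.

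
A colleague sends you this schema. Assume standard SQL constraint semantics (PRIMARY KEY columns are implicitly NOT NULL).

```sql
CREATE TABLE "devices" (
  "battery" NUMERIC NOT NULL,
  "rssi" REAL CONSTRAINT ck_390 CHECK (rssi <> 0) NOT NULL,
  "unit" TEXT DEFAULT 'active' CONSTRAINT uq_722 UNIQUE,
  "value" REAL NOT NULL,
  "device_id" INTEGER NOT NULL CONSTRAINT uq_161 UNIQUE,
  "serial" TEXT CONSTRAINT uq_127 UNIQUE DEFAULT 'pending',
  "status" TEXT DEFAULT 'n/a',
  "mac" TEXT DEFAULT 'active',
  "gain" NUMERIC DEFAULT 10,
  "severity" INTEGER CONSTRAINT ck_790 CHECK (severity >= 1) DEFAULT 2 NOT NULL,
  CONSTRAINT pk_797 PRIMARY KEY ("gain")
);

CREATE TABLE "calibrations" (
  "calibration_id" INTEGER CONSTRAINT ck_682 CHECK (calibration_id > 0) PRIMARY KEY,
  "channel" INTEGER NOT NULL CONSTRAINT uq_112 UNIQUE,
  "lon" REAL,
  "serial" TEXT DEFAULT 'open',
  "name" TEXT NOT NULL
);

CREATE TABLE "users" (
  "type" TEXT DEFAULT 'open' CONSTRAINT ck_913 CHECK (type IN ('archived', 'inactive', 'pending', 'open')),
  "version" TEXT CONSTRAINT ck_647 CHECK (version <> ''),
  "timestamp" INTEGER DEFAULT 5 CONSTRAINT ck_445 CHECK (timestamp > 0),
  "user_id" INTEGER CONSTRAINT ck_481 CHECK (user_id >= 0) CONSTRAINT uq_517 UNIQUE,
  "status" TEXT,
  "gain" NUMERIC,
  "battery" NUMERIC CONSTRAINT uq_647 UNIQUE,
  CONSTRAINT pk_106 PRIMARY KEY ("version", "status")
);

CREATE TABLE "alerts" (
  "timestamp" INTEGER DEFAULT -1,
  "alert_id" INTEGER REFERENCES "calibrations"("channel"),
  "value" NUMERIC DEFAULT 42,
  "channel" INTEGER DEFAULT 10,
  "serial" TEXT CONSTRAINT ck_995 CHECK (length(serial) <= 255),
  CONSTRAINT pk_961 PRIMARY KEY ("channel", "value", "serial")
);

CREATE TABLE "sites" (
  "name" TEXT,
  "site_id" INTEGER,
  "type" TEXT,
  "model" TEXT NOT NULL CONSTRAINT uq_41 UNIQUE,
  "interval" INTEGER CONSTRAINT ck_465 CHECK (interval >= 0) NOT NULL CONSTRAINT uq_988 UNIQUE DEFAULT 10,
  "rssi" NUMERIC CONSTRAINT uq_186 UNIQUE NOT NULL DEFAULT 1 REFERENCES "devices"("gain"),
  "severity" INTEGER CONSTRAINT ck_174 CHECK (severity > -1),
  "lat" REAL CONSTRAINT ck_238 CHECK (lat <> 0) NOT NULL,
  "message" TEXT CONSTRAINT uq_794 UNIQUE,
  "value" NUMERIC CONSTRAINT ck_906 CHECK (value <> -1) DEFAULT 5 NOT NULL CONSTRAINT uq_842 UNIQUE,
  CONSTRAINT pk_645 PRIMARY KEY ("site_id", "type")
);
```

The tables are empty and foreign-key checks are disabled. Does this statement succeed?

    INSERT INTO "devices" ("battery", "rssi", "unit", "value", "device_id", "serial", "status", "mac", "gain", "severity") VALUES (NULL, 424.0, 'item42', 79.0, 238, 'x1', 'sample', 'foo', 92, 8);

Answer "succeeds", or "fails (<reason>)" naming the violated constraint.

battery is explicitly set to NULL, but battery is declared NOT NULL.

fails (NOT NULL on battery)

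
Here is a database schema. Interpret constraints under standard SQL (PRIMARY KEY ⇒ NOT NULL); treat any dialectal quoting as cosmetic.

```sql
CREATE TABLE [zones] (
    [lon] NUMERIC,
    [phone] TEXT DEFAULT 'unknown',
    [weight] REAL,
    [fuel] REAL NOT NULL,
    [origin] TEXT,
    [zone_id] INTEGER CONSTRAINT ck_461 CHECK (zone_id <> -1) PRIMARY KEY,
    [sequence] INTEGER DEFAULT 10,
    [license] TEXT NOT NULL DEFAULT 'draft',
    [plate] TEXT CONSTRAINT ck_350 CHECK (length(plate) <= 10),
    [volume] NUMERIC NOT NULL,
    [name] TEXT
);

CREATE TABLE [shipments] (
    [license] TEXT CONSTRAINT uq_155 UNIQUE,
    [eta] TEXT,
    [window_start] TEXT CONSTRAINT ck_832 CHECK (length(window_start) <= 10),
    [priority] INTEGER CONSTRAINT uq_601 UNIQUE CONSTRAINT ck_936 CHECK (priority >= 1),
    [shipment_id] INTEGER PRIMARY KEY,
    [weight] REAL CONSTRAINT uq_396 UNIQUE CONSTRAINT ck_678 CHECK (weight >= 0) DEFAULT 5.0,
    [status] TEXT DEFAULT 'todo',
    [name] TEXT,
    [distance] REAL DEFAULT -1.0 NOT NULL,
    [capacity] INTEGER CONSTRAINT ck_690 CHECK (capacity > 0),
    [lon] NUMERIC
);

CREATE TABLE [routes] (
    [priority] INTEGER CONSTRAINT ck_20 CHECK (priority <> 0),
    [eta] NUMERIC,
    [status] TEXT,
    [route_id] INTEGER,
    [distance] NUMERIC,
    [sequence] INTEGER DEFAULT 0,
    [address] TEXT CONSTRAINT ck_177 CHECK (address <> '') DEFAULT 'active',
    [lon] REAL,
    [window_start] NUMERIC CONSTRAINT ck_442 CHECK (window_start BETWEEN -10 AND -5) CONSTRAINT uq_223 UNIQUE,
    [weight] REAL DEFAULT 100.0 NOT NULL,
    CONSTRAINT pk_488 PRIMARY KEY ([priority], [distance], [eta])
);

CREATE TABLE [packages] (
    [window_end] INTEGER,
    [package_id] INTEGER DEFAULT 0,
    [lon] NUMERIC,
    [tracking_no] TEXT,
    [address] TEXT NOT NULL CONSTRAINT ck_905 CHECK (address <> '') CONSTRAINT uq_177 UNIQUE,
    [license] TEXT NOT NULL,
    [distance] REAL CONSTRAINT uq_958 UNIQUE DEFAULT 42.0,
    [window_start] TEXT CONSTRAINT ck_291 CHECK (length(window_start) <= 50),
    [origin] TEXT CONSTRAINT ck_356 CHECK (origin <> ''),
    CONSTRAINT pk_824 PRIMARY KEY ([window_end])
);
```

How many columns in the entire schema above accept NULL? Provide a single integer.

28

zones: 7 nullable (lon, phone, weight, origin, sequence, plate, name — PK (zone_id) and explicit NOT NULL columns excluded).
shipments: 9 nullable (license, eta, window_start, priority, weight, status, name, capacity, lon — PK (shipment_id) and explicit NOT NULL columns excluded).
routes: 6 nullable (status, route_id, sequence, address, lon, window_start — PK (priority, distance, eta) and explicit NOT NULL columns excluded).
packages: 6 nullable (package_id, lon, tracking_no, distance, window_start, origin — PK (window_end) and explicit NOT NULL columns excluded).
Total: 7 + 9 + 6 + 6 = 28.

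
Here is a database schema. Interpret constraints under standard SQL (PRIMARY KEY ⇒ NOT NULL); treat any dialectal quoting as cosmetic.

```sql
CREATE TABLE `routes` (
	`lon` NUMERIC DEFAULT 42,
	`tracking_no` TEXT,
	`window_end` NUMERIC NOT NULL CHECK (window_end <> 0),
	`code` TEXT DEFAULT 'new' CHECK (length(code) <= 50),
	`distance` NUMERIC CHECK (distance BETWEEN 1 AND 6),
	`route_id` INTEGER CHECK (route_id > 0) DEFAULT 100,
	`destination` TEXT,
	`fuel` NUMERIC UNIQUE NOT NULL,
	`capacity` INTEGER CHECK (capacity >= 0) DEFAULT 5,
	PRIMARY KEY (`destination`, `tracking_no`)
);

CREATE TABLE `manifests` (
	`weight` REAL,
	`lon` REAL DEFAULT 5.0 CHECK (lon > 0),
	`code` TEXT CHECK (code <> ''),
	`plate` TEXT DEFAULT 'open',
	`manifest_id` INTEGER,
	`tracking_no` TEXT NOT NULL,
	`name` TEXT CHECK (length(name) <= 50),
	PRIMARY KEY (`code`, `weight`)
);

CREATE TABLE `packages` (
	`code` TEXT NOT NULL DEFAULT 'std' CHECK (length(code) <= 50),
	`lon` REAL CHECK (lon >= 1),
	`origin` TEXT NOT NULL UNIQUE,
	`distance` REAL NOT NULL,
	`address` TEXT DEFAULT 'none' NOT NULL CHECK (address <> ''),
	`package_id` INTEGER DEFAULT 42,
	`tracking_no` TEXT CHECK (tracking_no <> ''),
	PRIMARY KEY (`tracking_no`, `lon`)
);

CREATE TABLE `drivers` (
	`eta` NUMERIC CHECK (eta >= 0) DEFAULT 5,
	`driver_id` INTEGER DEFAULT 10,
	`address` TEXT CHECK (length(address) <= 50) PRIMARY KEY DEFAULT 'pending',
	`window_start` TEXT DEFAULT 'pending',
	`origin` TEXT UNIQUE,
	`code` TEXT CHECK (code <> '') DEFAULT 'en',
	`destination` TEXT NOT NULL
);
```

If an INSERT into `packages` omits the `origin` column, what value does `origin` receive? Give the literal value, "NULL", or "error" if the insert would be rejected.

error

origin has no DEFAULT clause.
Omitting it would insert NULL, but it is declared NOT NULL, so the INSERT fails.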